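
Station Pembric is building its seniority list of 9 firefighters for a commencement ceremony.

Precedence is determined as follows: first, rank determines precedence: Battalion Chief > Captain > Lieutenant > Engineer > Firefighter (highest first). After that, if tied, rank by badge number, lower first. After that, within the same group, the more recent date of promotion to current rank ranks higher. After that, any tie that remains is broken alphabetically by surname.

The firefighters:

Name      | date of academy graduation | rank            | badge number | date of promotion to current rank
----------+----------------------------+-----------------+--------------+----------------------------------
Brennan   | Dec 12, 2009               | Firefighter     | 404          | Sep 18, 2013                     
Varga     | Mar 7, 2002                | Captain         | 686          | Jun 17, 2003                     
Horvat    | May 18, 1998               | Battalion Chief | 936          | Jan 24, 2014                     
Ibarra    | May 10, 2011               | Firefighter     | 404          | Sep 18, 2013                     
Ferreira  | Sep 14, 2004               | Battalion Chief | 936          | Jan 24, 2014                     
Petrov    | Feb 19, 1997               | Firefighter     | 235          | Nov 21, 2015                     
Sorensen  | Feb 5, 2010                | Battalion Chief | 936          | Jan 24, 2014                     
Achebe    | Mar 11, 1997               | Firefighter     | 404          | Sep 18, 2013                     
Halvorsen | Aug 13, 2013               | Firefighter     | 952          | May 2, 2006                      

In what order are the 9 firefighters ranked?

By rank: Ferreira, Horvat and Sorensen (Battalion Chief); then Varga (Captain); then Petrov, Achebe, Brennan, Ibarra and Halvorsen (Firefighter).
Ferreira, Horvat and Sorensen all have badge number 936, so the next rule applies.
Ferreira, Horvat and Sorensen all have date of promotion to current rank Jan 24, 2014, so the next rule applies.
Among Ferreira, Horvat and Sorensen, alphabetically by surname: Ferreira before Horvat before Sorensen.
Among Petrov, Achebe, Brennan, Ibarra and Halvorsen, by badge number (lower first): Petrov (235) before Achebe, Brennan and Ibarra (404) before Halvorsen (952).
Achebe, Brennan and Ibarra all have date of promotion to current rank Sep 18, 2013, so the next rule applies.
Among Achebe, Brennan and Ibarra, alphabetically by surname: Achebe before Brennan before Ibarra.
Full order: Ferreira, Horvat, Sorensen, Varga, Petrov, Achebe, Brennan, Ibarra, Halvorsen.

Ferreira, Horvat, Sorensen, Varga, Petrov, Achebe, Brennan, Ibarra, Halvorsen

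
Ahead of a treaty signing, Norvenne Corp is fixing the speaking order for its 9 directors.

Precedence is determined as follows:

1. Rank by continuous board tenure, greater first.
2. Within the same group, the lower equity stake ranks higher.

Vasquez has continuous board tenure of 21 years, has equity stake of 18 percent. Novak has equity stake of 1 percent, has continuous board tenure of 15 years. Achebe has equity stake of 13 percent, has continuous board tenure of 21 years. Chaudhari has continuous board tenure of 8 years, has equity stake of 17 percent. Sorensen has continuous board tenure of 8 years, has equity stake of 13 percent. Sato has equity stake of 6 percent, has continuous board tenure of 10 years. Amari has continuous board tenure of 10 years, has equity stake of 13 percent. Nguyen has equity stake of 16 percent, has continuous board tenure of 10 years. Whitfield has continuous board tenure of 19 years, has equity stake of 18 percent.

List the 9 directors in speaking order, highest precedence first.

By continuous board tenure (higher first): Achebe and Vasquez (both 21 years); then Whitfield (19 years); then Novak (15 years); then Sato, Amari and Nguyen (each 10 years); then Sorensen and Chaudhari (both 8 years).
Among Achebe and Vasquez, by equity stake (lower first): Achebe (13 percent) before Vasquez (18 percent).
Among Sato, Amari and Nguyen, by equity stake (lower first): Sato (6 percent) before Amari (13 percent) before Nguyen (16 percent).
Among Sorensen and Chaudhari, by equity stake (lower first): Sorensen (13 percent) before Chaudhari (17 percent).
Full order: Achebe, Vasquez, Whitfield, Novak, Sato, Amari, Nguyen, Sorensen, Chaudhari.

Achebe, Vasquez, Whitfield, Novak, Sato, Amari, Nguyen, Sorensen, Chaudhari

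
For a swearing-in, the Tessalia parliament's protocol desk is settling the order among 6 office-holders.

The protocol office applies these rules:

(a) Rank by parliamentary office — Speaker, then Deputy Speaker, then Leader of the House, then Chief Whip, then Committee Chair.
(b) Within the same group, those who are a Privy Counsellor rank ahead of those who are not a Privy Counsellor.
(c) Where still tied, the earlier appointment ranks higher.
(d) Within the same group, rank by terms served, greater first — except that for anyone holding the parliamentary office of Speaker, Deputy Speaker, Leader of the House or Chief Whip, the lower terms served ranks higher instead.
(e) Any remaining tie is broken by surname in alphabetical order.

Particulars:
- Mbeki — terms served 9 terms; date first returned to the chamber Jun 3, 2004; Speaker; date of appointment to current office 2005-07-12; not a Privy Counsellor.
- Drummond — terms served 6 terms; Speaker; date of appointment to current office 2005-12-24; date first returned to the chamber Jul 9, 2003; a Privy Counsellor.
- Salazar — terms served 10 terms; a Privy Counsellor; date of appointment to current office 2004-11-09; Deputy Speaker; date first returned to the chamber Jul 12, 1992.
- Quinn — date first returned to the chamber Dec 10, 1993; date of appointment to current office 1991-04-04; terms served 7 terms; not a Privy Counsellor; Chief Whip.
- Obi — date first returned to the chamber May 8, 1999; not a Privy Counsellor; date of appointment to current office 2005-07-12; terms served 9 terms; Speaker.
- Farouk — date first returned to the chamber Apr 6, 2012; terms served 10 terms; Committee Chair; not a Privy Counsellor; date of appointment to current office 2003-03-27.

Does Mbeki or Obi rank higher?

By parliamentary office: Drummond, Mbeki and Obi (Speaker); then Salazar (Deputy Speaker); then Quinn (Chief Whip); then Farouk (Committee Chair).
Among Drummond, Mbeki and Obi, a Privy Counsellor before not a Privy Counsellor: Drummond (a Privy Counsellor) before Mbeki and Obi (not a Privy Counsellor).
Mbeki and Obi both have date of appointment to current office 2005-07-12, so the next rule applies.
Mbeki and Obi both have terms served 9 terms, so the next rule applies.
Among Mbeki and Obi, alphabetically by surname: Mbeki before Obi.
So Mbeki takes precedence.

Mbeki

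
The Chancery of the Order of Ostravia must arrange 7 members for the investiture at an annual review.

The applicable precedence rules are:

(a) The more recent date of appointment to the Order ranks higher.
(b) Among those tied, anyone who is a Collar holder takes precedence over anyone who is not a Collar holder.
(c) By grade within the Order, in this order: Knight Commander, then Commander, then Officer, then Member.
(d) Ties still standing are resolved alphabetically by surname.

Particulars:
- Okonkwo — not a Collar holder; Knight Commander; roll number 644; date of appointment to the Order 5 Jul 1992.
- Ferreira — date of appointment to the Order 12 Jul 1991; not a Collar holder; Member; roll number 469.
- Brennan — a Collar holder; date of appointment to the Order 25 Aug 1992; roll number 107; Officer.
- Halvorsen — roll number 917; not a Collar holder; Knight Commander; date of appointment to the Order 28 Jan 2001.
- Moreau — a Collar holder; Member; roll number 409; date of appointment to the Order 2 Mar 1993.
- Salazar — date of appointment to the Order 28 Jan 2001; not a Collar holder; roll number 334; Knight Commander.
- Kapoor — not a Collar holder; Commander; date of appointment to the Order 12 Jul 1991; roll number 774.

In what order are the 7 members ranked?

Halvorsen, Salazar, Moreau, Brennan, Okonkwo, Kapoor, Ferreira

By date of appointment to the Order (later first): Halvorsen and Salazar (both 28 Jan 2001); then Moreau (2 Mar 1993); then Brennan (25 Aug 1992); then Okonkwo (5 Jul 1992); then Kapoor and Ferreira (both 12 Jul 1991).
Halvorsen and Salazar are each not a Collar holder, so the next rule applies.
Halvorsen and Salazar are each Knight Commander, so the next rule applies.
Among Halvorsen and Salazar, alphabetically by surname: Halvorsen before Salazar.
Kapoor and Ferreira are each not a Collar holder, so the next rule applies.
Among Kapoor and Ferreira, by grade within the Order: Kapoor (Commander) before Ferreira (Member).
Full order: Halvorsen, Salazar, Moreau, Brennan, Okonkwo, Kapoor, Ferreira.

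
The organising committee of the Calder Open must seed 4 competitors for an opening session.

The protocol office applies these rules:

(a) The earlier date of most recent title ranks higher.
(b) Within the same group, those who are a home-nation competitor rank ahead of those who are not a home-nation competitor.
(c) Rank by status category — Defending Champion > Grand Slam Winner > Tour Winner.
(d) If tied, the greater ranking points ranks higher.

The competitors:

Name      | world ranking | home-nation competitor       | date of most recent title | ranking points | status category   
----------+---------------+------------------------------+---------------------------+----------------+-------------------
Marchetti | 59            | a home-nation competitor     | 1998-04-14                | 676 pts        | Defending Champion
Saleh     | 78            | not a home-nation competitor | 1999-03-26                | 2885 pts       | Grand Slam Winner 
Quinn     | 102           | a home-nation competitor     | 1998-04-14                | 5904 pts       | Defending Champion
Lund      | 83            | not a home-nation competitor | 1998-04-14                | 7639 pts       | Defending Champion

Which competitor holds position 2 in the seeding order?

By date of most recent title (earlier first): Quinn, Marchetti and Lund (each 1998-04-14); then Saleh (1999-03-26).
Among Quinn, Marchetti and Lund, a home-nation competitor before not a home-nation competitor: Quinn and Marchetti (a home-nation competitor) before Lund (not a home-nation competitor).
Quinn and Marchetti are each Defending Champion, so the next rule applies.
Among Quinn and Marchetti, by ranking points (higher first): Quinn (5904 pts) before Marchetti (676 pts).
Order: Quinn, Marchetti, Lund, Saleh.

Marchetti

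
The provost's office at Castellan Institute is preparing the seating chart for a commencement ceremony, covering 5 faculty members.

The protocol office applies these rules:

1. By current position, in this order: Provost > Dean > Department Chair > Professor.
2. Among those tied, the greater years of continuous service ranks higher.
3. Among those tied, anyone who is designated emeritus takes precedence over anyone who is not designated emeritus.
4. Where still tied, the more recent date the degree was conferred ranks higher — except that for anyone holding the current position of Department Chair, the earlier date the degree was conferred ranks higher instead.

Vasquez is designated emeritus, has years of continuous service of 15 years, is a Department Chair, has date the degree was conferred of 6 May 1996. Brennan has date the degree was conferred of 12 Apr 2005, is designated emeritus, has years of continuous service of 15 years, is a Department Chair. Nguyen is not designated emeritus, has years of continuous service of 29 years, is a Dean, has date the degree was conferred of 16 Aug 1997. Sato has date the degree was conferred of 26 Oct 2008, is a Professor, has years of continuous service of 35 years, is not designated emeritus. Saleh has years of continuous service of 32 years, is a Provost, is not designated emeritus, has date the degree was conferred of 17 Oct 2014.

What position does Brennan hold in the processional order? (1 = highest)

4

By current position: Saleh (Provost); then Nguyen (Dean); then Vasquez and Brennan (Department Chair); then Sato (Professor).
Vasquez and Brennan both have years of continuous service 15 years, so the next rule applies.
Vasquez and Brennan are each designated emeritus, so the next rule applies.
Among Vasquez and Brennan, by date the degree was conferred (earlier first) (reversed rule for this group): Vasquez (6 May 1996) before Brennan (12 Apr 2005).
Order: Saleh, Nguyen, Vasquez, Brennan, Sato. So position 4.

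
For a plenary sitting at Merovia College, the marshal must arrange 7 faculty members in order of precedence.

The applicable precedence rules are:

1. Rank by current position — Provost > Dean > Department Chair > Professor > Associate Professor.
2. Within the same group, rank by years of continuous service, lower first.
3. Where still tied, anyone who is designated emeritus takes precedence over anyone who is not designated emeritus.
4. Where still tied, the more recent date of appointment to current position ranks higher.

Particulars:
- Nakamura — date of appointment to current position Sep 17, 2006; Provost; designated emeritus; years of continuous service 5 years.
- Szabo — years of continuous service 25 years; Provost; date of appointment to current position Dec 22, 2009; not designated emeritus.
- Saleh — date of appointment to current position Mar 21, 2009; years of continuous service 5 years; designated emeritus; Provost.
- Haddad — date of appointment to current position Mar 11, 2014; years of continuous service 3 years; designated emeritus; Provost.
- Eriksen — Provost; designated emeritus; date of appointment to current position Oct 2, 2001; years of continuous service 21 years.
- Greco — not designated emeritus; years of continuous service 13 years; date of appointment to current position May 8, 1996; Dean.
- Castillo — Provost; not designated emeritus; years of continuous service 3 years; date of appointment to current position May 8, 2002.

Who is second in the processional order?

By current position: Haddad, Castillo, Saleh, Nakamura, Eriksen and Szabo (Provost); then Greco (Dean).
Among Haddad, Castillo, Saleh, Nakamura, Eriksen and Szabo, by years of continuous service (lower first): Haddad and Castillo (3 years) before Saleh and Nakamura (5 years) before Eriksen (21 years) before Szabo (25 years).
Among Haddad and Castillo, designated emeritus before not designated emeritus: Haddad (designated emeritus) before Castillo (not designated emeritus).
Saleh and Nakamura are each designated emeritus, so the next rule applies.
Among Saleh and Nakamura, by date of appointment to current position (later first): Saleh (Mar 21, 2009) before Nakamura (Sep 17, 2006).
Order: Haddad, Castillo, Saleh, Nakamura, Eriksen, Szabo, Greco.

Castillo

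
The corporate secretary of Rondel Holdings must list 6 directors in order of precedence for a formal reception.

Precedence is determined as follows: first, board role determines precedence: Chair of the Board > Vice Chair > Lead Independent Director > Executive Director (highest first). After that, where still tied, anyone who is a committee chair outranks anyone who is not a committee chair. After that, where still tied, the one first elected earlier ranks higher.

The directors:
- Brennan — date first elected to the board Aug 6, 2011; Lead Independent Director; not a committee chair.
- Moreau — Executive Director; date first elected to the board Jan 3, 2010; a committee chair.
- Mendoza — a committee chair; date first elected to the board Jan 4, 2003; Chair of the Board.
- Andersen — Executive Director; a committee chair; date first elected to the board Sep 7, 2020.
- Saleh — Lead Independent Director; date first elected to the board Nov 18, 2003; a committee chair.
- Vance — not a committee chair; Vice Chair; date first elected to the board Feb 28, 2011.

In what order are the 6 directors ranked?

By board role: Mendoza (Chair of the Board); then Vance (Vice Chair); then Saleh and Brennan (Lead Independent Director); then Moreau and Andersen (Executive Director).
Among Saleh and Brennan, a committee chair before not a committee chair: Saleh (a committee chair) before Brennan (not a committee chair).
Moreau and Andersen are each a committee chair, so the next rule applies.
Among Moreau and Andersen, by date first elected to the board (earlier first): Moreau (Jan 3, 2010) before Andersen (Sep 7, 2020).
Full order: Mendoza, Vance, Saleh, Brennan, Moreau, Andersen.

Mendoza, Vance, Saleh, Brennan, Moreau, Andersen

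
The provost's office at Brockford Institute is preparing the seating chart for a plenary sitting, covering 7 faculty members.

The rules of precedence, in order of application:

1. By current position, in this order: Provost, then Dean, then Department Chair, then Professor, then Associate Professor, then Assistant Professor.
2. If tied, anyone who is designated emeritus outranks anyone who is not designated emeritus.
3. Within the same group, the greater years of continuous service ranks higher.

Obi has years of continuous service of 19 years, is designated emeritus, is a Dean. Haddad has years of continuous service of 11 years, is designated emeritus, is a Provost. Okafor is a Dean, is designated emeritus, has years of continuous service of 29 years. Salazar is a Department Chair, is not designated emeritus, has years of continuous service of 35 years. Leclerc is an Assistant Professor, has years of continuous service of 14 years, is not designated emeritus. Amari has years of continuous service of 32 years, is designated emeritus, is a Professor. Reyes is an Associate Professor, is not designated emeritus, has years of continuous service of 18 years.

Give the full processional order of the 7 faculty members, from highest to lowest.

Haddad, Okafor, Obi, Salazar, Amari, Reyes, Leclerc

By current position: Haddad (Provost); then Okafor and Obi (Dean); then Salazar (Department Chair); then Amari (Professor); then Reyes (Associate Professor); then Leclerc (Assistant Professor).
Okafor and Obi are each designated emeritus, so the next rule applies.
Among Okafor and Obi, by years of continuous service (higher first): Okafor (29 years) before Obi (19 years).
Full order: Haddad, Okafor, Obi, Salazar, Amari, Reyes, Leclerc.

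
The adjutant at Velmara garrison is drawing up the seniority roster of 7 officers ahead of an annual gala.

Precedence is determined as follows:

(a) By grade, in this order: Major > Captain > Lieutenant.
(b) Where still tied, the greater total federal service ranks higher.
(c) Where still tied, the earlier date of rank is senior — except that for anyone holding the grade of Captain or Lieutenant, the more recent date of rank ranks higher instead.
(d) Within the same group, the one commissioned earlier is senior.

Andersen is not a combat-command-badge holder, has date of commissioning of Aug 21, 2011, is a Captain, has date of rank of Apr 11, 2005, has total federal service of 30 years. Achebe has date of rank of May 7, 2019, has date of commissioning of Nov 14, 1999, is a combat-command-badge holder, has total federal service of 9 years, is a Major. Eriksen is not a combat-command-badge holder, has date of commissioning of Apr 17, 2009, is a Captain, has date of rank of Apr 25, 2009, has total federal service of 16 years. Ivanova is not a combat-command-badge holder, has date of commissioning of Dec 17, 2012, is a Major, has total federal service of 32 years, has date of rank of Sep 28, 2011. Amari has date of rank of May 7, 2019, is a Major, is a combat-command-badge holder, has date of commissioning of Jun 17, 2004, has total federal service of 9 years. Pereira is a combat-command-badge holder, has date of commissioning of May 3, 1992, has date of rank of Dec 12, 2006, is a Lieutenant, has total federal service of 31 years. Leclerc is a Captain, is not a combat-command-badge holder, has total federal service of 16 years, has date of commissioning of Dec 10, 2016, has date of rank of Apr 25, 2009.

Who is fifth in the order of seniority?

Eriksen

By grade: Ivanova, Achebe and Amari (Major); then Andersen, Eriksen and Leclerc (Captain); then Pereira (Lieutenant).
Among Ivanova, Achebe and Amari, by total federal service (higher first): Ivanova (32 years) before Achebe and Amari (9 years).
Achebe and Amari both have date of rank May 7, 2019, so the next rule applies.
Among Achebe and Amari, by date of commissioning (earlier first): Achebe (Nov 14, 1999) before Amari (Jun 17, 2004).
Among Andersen, Eriksen and Leclerc, by total federal service (higher first): Andersen (30 years) before Eriksen and Leclerc (16 years).
Eriksen and Leclerc both have date of rank Apr 25, 2009, so the next rule applies.
Among Eriksen and Leclerc, by date of commissioning (earlier first): Eriksen (Apr 17, 2009) before Leclerc (Dec 10, 2016).
Order: Ivanova, Achebe, Amari, Andersen, Eriksen, Leclerc, Pereira.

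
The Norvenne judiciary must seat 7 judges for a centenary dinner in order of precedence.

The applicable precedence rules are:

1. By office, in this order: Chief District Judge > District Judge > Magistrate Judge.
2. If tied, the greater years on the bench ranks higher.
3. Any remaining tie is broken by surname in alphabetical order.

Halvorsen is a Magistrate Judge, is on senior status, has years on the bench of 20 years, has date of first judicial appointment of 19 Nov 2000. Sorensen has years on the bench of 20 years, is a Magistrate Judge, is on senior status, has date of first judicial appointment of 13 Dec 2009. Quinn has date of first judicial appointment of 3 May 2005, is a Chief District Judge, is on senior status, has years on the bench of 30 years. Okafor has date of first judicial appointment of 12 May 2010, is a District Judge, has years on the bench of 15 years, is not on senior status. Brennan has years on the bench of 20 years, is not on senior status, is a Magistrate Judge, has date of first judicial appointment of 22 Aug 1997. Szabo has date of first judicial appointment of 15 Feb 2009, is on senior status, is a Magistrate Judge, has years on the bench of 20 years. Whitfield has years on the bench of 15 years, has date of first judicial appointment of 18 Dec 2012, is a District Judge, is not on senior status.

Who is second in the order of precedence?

By office: Quinn (Chief District Judge); then Okafor and Whitfield (District Judge); then Brennan, Halvorsen, Sorensen and Szabo (Magistrate Judge).
Okafor and Whitfield both have years on the bench 15 years, so the next rule applies.
Among Okafor and Whitfield, alphabetically by surname: Okafor before Whitfield.
Brennan, Halvorsen, Sorensen and Szabo all have years on the bench 20 years, so the next rule applies.
Among Brennan, Halvorsen, Sorensen and Szabo, alphabetically by surname: Brennan before Halvorsen before Sorensen before Szabo.
Order: Quinn, Okafor, Whitfield, Brennan, Halvorsen, Sorensen, Szabo.

Okafor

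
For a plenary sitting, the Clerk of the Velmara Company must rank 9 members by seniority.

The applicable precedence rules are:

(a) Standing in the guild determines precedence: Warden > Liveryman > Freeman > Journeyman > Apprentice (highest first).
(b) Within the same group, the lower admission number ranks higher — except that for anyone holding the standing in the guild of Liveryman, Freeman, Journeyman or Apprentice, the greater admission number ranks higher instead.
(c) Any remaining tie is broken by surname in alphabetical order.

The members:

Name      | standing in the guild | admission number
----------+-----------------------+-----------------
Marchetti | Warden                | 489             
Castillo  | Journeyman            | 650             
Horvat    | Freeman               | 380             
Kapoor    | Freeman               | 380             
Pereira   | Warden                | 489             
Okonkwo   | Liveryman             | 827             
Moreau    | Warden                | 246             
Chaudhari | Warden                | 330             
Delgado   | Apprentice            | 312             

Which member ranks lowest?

Delgado

By standing in the guild: Moreau, Chaudhari, Marchetti and Pereira (Warden); then Okonkwo (Liveryman); then Horvat and Kapoor (Freeman); then Castillo (Journeyman); then Delgado (Apprentice).
Among Moreau, Chaudhari, Marchetti and Pereira, by admission number (lower first): Moreau (246) before Chaudhari (330) before Marchetti and Pereira (489).
Among Marchetti and Pereira, alphabetically by surname: Marchetti before Pereira.
Horvat and Kapoor both have admission number 380, so the next rule applies.
Among Horvat and Kapoor, alphabetically by surname: Horvat before Kapoor.
Order: Moreau, Chaudhari, Marchetti, Pereira, Okonkwo, Horvat, Kapoor, Castillo, Delgado.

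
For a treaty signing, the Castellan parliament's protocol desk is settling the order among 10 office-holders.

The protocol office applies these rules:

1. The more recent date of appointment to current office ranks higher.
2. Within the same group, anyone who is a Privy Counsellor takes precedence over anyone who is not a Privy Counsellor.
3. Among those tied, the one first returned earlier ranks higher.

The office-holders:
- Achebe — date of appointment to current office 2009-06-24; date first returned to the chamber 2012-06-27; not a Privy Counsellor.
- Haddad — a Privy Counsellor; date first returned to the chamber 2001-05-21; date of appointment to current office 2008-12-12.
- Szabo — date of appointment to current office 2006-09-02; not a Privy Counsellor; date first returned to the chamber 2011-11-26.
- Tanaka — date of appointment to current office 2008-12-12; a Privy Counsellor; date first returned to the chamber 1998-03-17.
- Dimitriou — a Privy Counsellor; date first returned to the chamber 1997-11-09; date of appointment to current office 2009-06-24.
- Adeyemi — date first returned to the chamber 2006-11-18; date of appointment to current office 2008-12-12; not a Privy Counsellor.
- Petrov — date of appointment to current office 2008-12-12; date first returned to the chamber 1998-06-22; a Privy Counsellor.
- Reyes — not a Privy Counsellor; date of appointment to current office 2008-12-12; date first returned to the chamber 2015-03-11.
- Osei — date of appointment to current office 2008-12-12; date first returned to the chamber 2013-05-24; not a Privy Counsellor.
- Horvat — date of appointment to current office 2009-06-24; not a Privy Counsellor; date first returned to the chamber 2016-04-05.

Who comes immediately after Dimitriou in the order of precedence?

Achebe

By date of appointment to current office (later first): Dimitriou, Achebe and Horvat (each 2009-06-24); then Tanaka, Petrov, Haddad, Adeyemi, Osei and Reyes (each 2008-12-12); then Szabo (2006-09-02).
Among Dimitriou, Achebe and Horvat, a Privy Counsellor before not a Privy Counsellor: Dimitriou (a Privy Counsellor) before Achebe and Horvat (not a Privy Counsellor).
Among Achebe and Horvat, by date first returned to the chamber (earlier first): Achebe (2012-06-27) before Horvat (2016-04-05).
Among Tanaka, Petrov, Haddad, Adeyemi, Osei and Reyes, a Privy Counsellor before not a Privy Counsellor: Tanaka, Petrov and Haddad (a Privy Counsellor) before Adeyemi, Osei and Reyes (not a Privy Counsellor).
Among Tanaka, Petrov and Haddad, by date first returned to the chamber (earlier first): Tanaka (1998-03-17) before Petrov (1998-06-22) before Haddad (2001-05-21).
Among Adeyemi, Osei and Reyes, by date first returned to the chamber (earlier first): Adeyemi (2006-11-18) before Osei (2013-05-24) before Reyes (2015-03-11).
Order: Dimitriou, Achebe, Horvat, Tanaka, Petrov, Haddad, Adeyemi, Osei, Reyes, Szabo.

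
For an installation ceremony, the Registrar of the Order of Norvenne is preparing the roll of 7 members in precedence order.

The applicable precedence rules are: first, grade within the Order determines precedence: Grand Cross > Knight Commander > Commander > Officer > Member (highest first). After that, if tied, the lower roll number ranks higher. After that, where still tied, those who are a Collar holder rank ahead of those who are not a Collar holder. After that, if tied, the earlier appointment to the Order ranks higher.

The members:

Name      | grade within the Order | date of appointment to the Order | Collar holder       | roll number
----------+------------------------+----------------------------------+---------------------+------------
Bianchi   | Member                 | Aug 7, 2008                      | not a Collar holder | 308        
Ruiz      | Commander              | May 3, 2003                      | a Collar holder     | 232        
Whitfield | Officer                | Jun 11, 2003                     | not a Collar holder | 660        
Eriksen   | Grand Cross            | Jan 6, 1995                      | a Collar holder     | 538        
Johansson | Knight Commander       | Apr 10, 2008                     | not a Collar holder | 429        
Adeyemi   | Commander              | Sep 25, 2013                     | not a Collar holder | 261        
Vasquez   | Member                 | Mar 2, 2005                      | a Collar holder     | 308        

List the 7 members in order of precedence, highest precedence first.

Eriksen, Johansson, Ruiz, Adeyemi, Whitfield, Vasquez, Bianchi

By grade within the Order: Eriksen (Grand Cross); then Johansson (Knight Commander); then Ruiz and Adeyemi (Commander); then Whitfield (Officer); then Vasquez and Bianchi (Member).
Among Ruiz and Adeyemi, by roll number (lower first): Ruiz (232) before Adeyemi (261).
Vasquez and Bianchi both have roll number 308, so the next rule applies.
Among Vasquez and Bianchi, a Collar holder before not a Collar holder: Vasquez (a Collar holder) before Bianchi (not a Collar holder).
Full order: Eriksen, Johansson, Ruiz, Adeyemi, Whitfield, Vasquez, Bianchi.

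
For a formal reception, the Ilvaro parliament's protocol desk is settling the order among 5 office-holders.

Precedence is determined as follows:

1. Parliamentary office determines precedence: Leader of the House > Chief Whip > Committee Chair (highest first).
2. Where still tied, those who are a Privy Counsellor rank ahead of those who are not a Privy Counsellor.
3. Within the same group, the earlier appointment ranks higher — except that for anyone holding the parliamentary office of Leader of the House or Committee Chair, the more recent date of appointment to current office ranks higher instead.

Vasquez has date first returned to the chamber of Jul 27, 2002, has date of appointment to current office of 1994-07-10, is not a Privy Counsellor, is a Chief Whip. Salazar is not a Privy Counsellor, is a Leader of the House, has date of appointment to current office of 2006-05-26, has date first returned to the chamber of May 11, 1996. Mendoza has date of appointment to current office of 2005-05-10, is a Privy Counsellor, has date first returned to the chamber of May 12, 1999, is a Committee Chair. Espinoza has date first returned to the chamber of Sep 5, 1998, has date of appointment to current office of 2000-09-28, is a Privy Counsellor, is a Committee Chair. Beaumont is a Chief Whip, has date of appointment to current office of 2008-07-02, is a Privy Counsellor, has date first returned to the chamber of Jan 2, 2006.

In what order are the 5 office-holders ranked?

By parliamentary office: Salazar (Leader of the House); then Beaumont and Vasquez (Chief Whip); then Mendoza and Espinoza (Committee Chair).
Among Beaumont and Vasquez, a Privy Counsellor before not a Privy Counsellor: Beaumont (a Privy Counsellor) before Vasquez (not a Privy Counsellor).
Mendoza and Espinoza are each a Privy Counsellor, so the next rule applies.
Among Mendoza and Espinoza, by date of appointment to current office (later first) (reversed rule for this group): Mendoza (2005-05-10) before Espinoza (2000-09-28).
Full order: Salazar, Beaumont, Vasquez, Mendoza, Espinoza.

Salazar, Beaumont, Vasquez, Mendoza, Espinoza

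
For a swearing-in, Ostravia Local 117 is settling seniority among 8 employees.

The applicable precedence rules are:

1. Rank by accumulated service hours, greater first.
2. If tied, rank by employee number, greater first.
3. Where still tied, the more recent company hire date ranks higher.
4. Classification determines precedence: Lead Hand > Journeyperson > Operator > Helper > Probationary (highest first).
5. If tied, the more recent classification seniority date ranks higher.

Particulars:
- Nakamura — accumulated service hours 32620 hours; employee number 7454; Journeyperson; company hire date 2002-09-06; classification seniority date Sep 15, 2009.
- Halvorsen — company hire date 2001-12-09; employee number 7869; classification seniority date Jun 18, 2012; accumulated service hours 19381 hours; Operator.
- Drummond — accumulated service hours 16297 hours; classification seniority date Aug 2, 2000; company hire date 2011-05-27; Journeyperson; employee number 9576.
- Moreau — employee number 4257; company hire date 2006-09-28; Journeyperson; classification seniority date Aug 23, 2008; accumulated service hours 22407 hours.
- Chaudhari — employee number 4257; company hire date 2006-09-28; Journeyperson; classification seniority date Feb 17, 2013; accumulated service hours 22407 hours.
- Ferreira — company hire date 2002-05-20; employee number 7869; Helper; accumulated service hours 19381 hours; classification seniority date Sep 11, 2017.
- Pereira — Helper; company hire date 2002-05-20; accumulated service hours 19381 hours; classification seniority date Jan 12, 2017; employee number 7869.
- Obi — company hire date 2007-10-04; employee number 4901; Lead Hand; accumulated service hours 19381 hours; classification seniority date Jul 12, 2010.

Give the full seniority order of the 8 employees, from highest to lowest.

Nakamura, Chaudhari, Moreau, Ferreira, Pereira, Halvorsen, Obi, Drummond

By accumulated service hours (higher first): Nakamura (32620 hours); then Chaudhari and Moreau (both 22407 hours); then Ferreira, Pereira, Halvorsen and Obi (each 19381 hours); then Drummond (16297 hours).
Chaudhari and Moreau both have employee number 4257, so the next rule applies.
Chaudhari and Moreau both have company hire date 2006-09-28, so the next rule applies.
Chaudhari and Moreau are each Journeyperson, so the next rule applies.
Among Chaudhari and Moreau, by classification seniority date (later first): Chaudhari (Feb 17, 2013) before Moreau (Aug 23, 2008).
Among Ferreira, Pereira, Halvorsen and Obi, by employee number (higher first): Ferreira, Pereira and Halvorsen (7869) before Obi (4901).
Among Ferreira, Pereira and Halvorsen, by company hire date (later first): Ferreira and Pereira (2002-05-20) before Halvorsen (2001-12-09).
Ferreira and Pereira are each Helper, so the next rule applies.
Among Ferreira and Pereira, by classification seniority date (later first): Ferreira (Sep 11, 2017) before Pereira (Jan 12, 2017).
Full order: Nakamura, Chaudhari, Moreau, Ferreira, Pereira, Halvorsen, Obi, Drummond.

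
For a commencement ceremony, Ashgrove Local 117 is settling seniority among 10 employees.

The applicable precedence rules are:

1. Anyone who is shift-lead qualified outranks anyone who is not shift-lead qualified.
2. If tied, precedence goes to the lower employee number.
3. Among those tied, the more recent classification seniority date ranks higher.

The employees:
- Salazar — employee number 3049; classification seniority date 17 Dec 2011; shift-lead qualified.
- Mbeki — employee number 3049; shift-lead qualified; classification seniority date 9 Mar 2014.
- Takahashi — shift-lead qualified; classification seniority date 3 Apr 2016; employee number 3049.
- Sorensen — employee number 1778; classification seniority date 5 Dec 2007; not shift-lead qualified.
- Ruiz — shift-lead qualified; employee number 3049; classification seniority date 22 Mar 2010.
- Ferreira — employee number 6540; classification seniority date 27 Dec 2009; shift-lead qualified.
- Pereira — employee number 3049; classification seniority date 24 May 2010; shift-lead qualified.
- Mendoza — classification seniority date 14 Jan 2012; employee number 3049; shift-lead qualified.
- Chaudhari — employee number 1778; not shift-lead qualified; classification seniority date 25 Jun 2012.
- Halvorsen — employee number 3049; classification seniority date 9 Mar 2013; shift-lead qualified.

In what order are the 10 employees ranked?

Takahashi, Mbeki, Halvorsen, Mendoza, Salazar, Pereira, Ruiz, Ferreira, Chaudhari, Sorensen

By the first rule: Takahashi, Mbeki, Halvorsen, Mendoza, Salazar, Pereira, Ruiz and Ferreira (each shift-lead qualified); then Chaudhari and Sorensen (both not shift-lead qualified).
Among Takahashi, Mbeki, Halvorsen, Mendoza, Salazar, Pereira, Ruiz and Ferreira, by employee number (lower first): Takahashi, Mbeki, Halvorsen, Mendoza, Salazar, Pereira and Ruiz (3049) before Ferreira (6540).
Among Takahashi, Mbeki, Halvorsen, Mendoza, Salazar, Pereira and Ruiz, by classification seniority date (later first): Takahashi (3 Apr 2016) before Mbeki (9 Mar 2014) before Halvorsen (9 Mar 2013) before Mendoza (14 Jan 2012) before Salazar (17 Dec 2011) before Pereira (24 May 2010) before Ruiz (22 Mar 2010).
Chaudhari and Sorensen both have employee number 1778, so the next rule applies.
Among Chaudhari and Sorensen, by classification seniority date (later first): Chaudhari (25 Jun 2012) before Sorensen (5 Dec 2007).
Full order: Takahashi, Mbeki, Halvorsen, Mendoza, Salazar, Pereira, Ruiz, Ferreira, Chaudhari, Sorensen.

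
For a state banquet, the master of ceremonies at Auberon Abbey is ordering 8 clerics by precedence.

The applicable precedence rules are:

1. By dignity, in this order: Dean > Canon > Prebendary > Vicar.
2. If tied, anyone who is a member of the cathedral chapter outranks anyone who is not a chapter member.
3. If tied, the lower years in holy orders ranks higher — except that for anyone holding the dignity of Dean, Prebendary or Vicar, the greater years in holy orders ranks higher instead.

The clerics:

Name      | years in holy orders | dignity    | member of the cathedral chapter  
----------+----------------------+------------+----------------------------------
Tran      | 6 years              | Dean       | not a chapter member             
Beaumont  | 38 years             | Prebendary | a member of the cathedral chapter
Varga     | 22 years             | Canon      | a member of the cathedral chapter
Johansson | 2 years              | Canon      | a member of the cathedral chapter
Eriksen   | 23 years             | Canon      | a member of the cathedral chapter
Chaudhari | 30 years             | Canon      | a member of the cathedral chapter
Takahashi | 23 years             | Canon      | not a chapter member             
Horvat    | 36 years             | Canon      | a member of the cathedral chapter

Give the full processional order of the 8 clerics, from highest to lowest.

By dignity: Tran (Dean); then Johansson, Varga, Eriksen, Chaudhari, Horvat and Takahashi (Canon); then Beaumont (Prebendary).
Among Johansson, Varga, Eriksen, Chaudhari, Horvat and Takahashi, a member of the cathedral chapter before not a chapter member: Johansson, Varga, Eriksen, Chaudhari and Horvat (a member of the cathedral chapter) before Takahashi (not a chapter member).
Among Johansson, Varga, Eriksen, Chaudhari and Horvat, by years in holy orders (lower first): Johansson (2 years) before Varga (22 years) before Eriksen (23 years) before Chaudhari (30 years) before Horvat (36 years).
Full order: Tran, Johansson, Varga, Eriksen, Chaudhari, Horvat, Takahashi, Beaumont.

Tran, Johansson, Varga, Eriksen, Chaudhari, Horvat, Takahashi, Beaumont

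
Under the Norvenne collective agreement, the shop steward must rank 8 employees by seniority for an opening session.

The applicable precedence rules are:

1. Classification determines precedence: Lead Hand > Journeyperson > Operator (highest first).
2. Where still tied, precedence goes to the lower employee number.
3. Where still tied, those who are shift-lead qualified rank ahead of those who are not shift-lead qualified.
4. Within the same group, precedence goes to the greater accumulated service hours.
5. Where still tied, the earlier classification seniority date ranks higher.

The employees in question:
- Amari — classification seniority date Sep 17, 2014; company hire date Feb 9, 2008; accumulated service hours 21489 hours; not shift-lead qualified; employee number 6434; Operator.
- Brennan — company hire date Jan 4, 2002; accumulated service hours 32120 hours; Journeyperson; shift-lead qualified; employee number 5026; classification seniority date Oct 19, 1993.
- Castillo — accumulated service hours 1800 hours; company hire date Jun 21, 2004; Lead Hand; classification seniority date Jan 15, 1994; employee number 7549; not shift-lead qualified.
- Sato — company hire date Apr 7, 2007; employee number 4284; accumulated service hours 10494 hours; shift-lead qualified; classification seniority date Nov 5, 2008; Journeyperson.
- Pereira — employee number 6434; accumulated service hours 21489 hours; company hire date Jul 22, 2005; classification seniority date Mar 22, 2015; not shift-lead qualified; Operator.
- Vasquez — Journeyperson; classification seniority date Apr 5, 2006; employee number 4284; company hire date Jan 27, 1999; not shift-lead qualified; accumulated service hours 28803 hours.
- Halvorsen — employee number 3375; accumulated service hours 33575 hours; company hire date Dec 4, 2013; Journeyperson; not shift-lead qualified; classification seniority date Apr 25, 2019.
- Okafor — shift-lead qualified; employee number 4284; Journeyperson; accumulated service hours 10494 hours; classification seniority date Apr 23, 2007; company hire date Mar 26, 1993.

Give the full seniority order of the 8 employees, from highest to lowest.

By classification: Castillo (Lead Hand); then Halvorsen, Okafor, Sato, Vasquez and Brennan (Journeyperson); then Amari and Pereira (Operator).
Among Halvorsen, Okafor, Sato, Vasquez and Brennan, by employee number (lower first): Halvorsen (3375) before Okafor, Sato and Vasquez (4284) before Brennan (5026).
Among Okafor, Sato and Vasquez, shift-lead qualified before not shift-lead qualified: Okafor and Sato (shift-lead qualified) before Vasquez (not shift-lead qualified).
Okafor and Sato both have accumulated service hours 10494 hours, so the next rule applies.
Among Okafor and Sato, by classification seniority date (earlier first): Okafor (Apr 23, 2007) before Sato (Nov 5, 2008).
Amari and Pereira both have employee number 6434, so the next rule applies.
Amari and Pereira are each not shift-lead qualified, so the next rule applies.
Amari and Pereira both have accumulated service hours 21489 hours, so the next rule applies.
Among Amari and Pereira, by classification seniority date (earlier first): Amari (Sep 17, 2014) before Pereira (Mar 22, 2015).
Full order: Castillo, Halvorsen, Okafor, Sato, Vasquez, Brennan, Amari, Pereira.

Castillo, Halvorsen, Okafor, Sato, Vasquez, Brennan, Amari, Pereira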